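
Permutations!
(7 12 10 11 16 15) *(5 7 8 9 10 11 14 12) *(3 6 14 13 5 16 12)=(3 6 14)(5 7 16 15 8 9 10 13)(11 12)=[0, 1, 2, 6, 4, 7, 14, 16, 9, 10, 13, 12, 11, 5, 3, 8, 15]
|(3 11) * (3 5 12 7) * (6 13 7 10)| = |(3 11 5 12 10 6 13 7)| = 8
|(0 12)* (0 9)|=3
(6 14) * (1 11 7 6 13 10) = (1 11 7 6 14 13 10) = [0, 11, 2, 3, 4, 5, 14, 6, 8, 9, 1, 7, 12, 10, 13]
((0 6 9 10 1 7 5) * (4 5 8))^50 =(0 7 6 8 9 4 10 5 1)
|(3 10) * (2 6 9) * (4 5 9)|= |(2 6 4 5 9)(3 10)|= 10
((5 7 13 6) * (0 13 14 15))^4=(0 7 13 14 6 15 5)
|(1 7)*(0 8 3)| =|(0 8 3)(1 7)| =6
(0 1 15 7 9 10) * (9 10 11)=[1, 15, 2, 3, 4, 5, 6, 10, 8, 11, 0, 9, 12, 13, 14, 7]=(0 1 15 7 10)(9 11)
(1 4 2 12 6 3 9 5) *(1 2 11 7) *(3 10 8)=(1 4 11 7)(2 12 6 10 8 3 9 5)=[0, 4, 12, 9, 11, 2, 10, 1, 3, 5, 8, 7, 6]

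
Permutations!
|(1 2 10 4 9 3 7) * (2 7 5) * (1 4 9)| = 15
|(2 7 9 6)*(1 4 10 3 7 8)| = |(1 4 10 3 7 9 6 2 8)| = 9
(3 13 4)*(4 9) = (3 13 9 4) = [0, 1, 2, 13, 3, 5, 6, 7, 8, 4, 10, 11, 12, 9]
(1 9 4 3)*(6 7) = [0, 9, 2, 1, 3, 5, 7, 6, 8, 4] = (1 9 4 3)(6 7)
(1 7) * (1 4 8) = (1 7 4 8) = [0, 7, 2, 3, 8, 5, 6, 4, 1]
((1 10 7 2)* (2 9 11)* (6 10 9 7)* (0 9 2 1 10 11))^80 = ((0 9)(1 2 10 6 11))^80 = (11)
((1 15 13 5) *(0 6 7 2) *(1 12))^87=((0 6 7 2)(1 15 13 5 12))^87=(0 2 7 6)(1 13 12 15 5)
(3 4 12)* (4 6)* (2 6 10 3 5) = [0, 1, 6, 10, 12, 2, 4, 7, 8, 9, 3, 11, 5] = (2 6 4 12 5)(3 10)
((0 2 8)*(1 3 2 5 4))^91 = ((0 5 4 1 3 2 8))^91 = (8)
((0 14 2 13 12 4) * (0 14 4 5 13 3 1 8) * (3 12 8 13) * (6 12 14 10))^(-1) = ((0 4 10 6 12 5 3 1 13 8)(2 14))^(-1) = (0 8 13 1 3 5 12 6 10 4)(2 14)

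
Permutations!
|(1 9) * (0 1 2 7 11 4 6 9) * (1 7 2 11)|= 12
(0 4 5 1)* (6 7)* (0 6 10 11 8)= (0 4 5 1 6 7 10 11 8)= [4, 6, 2, 3, 5, 1, 7, 10, 0, 9, 11, 8]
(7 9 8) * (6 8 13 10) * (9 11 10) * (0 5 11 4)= [5, 1, 2, 3, 0, 11, 8, 4, 7, 13, 6, 10, 12, 9]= (0 5 11 10 6 8 7 4)(9 13)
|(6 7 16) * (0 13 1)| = 3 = |(0 13 1)(6 7 16)|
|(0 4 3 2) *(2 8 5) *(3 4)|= 5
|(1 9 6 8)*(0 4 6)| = 6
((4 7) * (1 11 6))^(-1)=((1 11 6)(4 7))^(-1)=(1 6 11)(4 7)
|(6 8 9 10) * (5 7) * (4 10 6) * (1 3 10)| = |(1 3 10 4)(5 7)(6 8 9)| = 12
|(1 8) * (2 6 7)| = |(1 8)(2 6 7)| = 6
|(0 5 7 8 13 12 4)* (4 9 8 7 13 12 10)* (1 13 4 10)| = |(0 5 4)(1 13)(8 12 9)| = 6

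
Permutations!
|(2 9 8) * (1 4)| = 6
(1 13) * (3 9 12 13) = (1 3 9 12 13) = [0, 3, 2, 9, 4, 5, 6, 7, 8, 12, 10, 11, 13, 1]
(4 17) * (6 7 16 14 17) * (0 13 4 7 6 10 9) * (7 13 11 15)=(0 11 15 7 16 14 17 13 4 10 9)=[11, 1, 2, 3, 10, 5, 6, 16, 8, 0, 9, 15, 12, 4, 17, 7, 14, 13]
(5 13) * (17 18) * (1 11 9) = (1 11 9)(5 13)(17 18) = [0, 11, 2, 3, 4, 13, 6, 7, 8, 1, 10, 9, 12, 5, 14, 15, 16, 18, 17]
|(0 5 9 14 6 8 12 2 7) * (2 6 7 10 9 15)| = 24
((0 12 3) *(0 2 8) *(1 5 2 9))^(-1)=((0 12 3 9 1 5 2 8))^(-1)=(0 8 2 5 1 9 3 12)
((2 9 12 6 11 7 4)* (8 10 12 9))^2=((2 8 10 12 6 11 7 4))^2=(2 10 6 7)(4 8 12 11)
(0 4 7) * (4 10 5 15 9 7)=(0 10 5 15 9 7)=[10, 1, 2, 3, 4, 15, 6, 0, 8, 7, 5, 11, 12, 13, 14, 9]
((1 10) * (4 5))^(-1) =((1 10)(4 5))^(-1) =(1 10)(4 5)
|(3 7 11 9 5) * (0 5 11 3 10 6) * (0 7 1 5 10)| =14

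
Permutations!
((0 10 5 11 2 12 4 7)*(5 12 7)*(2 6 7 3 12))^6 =(0 5 2 6 12)(3 7 4 10 11)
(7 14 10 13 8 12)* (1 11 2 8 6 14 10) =(1 11 2 8 12 7 10 13 6 14) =[0, 11, 8, 3, 4, 5, 14, 10, 12, 9, 13, 2, 7, 6, 1]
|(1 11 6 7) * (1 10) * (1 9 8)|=7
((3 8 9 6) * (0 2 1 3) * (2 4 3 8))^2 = ((0 4 3 2 1 8 9 6))^2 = (0 3 1 9)(2 8 6 4)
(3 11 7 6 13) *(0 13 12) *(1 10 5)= (0 13 3 11 7 6 12)(1 10 5)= [13, 10, 2, 11, 4, 1, 12, 6, 8, 9, 5, 7, 0, 3]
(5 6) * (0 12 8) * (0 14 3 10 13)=(0 12 8 14 3 10 13)(5 6)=[12, 1, 2, 10, 4, 6, 5, 7, 14, 9, 13, 11, 8, 0, 3]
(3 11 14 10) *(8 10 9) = (3 11 14 9 8 10) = [0, 1, 2, 11, 4, 5, 6, 7, 10, 8, 3, 14, 12, 13, 9]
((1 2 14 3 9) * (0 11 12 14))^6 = (0 1 3 12)(2 9 14 11)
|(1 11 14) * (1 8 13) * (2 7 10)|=15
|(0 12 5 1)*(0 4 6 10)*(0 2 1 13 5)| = 10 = |(0 12)(1 4 6 10 2)(5 13)|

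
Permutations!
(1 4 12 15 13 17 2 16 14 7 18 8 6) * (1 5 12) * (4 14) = (1 14 7 18 8 6 5 12 15 13 17 2 16 4) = [0, 14, 16, 3, 1, 12, 5, 18, 6, 9, 10, 11, 15, 17, 7, 13, 4, 2, 8]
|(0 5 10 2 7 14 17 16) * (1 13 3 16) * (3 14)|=|(0 5 10 2 7 3 16)(1 13 14 17)|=28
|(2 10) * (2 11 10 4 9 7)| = 4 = |(2 4 9 7)(10 11)|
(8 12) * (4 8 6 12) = (4 8)(6 12) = [0, 1, 2, 3, 8, 5, 12, 7, 4, 9, 10, 11, 6]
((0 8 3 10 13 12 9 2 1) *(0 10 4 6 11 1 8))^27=((1 10 13 12 9 2 8 3 4 6 11))^27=(1 2 11 9 6 12 4 13 3 10 8)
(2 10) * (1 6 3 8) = (1 6 3 8)(2 10) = [0, 6, 10, 8, 4, 5, 3, 7, 1, 9, 2]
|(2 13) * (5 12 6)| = 6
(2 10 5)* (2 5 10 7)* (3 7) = [0, 1, 3, 7, 4, 5, 6, 2, 8, 9, 10] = (10)(2 3 7)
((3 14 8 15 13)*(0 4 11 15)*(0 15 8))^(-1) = ((0 4 11 8 15 13 3 14))^(-1) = (0 14 3 13 15 8 11 4)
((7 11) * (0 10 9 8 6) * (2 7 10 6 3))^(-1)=(0 6)(2 3 8 9 10 11 7)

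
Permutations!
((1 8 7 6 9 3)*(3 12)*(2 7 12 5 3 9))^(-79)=((1 8 12 9 5 3)(2 7 6))^(-79)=(1 3 5 9 12 8)(2 6 7)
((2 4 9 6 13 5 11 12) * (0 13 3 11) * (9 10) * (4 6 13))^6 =((0 4 10 9 13 5)(2 6 3 11 12))^6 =(13)(2 6 3 11 12)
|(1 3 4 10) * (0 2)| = |(0 2)(1 3 4 10)| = 4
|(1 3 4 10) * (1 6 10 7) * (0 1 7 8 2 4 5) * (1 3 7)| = 6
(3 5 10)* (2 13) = (2 13)(3 5 10) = [0, 1, 13, 5, 4, 10, 6, 7, 8, 9, 3, 11, 12, 2]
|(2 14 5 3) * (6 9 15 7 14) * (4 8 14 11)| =|(2 6 9 15 7 11 4 8 14 5 3)| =11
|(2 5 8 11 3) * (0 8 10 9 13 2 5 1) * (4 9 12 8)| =|(0 4 9 13 2 1)(3 5 10 12 8 11)| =6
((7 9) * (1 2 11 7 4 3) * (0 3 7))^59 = ((0 3 1 2 11)(4 7 9))^59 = (0 11 2 1 3)(4 9 7)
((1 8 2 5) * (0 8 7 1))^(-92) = ((0 8 2 5)(1 7))^(-92) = (8)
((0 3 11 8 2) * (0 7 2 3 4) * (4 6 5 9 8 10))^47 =((0 6 5 9 8 3 11 10 4)(2 7))^47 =(0 5 8 11 4 6 9 3 10)(2 7)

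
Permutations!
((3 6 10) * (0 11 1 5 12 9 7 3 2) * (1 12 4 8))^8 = ((0 11 12 9 7 3 6 10 2)(1 5 4 8))^8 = (0 2 10 6 3 7 9 12 11)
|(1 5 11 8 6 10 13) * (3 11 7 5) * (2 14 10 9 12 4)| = 12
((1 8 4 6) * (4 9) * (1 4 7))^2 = ((1 8 9 7)(4 6))^2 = (1 9)(7 8)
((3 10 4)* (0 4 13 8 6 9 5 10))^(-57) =(5 8)(6 10)(9 13) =((0 4 3)(5 10 13 8 6 9))^(-57)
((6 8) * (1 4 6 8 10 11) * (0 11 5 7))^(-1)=((0 11 1 4 6 10 5 7))^(-1)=(0 7 5 10 6 4 1 11)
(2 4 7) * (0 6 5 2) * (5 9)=(0 6 9 5 2 4 7)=[6, 1, 4, 3, 7, 2, 9, 0, 8, 5]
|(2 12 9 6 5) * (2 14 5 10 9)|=6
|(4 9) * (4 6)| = 3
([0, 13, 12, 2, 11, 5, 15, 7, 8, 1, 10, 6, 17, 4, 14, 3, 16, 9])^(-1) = (1 9 17 12 2 3 15 6 11 4 13)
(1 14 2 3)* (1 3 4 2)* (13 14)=[0, 13, 4, 3, 2, 5, 6, 7, 8, 9, 10, 11, 12, 14, 1]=(1 13 14)(2 4)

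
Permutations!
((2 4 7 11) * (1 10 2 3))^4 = (1 7 10 11 2 3 4)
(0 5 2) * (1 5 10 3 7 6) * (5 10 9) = (0 9 5 2)(1 10 3 7 6) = [9, 10, 0, 7, 4, 2, 1, 6, 8, 5, 3]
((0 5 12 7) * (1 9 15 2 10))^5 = (15)(0 5 12 7)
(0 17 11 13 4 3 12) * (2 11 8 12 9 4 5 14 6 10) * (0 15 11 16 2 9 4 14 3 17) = (2 16)(3 4 17 8 12 15 11 13 5)(6 10 9 14) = [0, 1, 16, 4, 17, 3, 10, 7, 12, 14, 9, 13, 15, 5, 6, 11, 2, 8]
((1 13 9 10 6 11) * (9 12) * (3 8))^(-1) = (1 11 6 10 9 12 13)(3 8)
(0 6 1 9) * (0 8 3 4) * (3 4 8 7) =(0 6 1 9 7 3 8 4) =[6, 9, 2, 8, 0, 5, 1, 3, 4, 7]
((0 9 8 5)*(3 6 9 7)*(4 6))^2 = (0 3 6 8)(4 9 5 7)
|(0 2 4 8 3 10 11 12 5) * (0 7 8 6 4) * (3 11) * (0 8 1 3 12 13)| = 30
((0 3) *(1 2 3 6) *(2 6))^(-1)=((0 2 3)(1 6))^(-1)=(0 3 2)(1 6)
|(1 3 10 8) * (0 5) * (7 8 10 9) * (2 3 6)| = |(10)(0 5)(1 6 2 3 9 7 8)| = 14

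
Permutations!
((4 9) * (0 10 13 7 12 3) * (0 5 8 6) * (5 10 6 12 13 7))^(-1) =(0 6)(3 12 8 5 13 7 10)(4 9)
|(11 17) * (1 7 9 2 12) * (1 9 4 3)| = |(1 7 4 3)(2 12 9)(11 17)| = 12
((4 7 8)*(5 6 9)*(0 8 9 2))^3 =(0 7 6 8 9 2 4 5)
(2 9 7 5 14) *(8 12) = (2 9 7 5 14)(8 12) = [0, 1, 9, 3, 4, 14, 6, 5, 12, 7, 10, 11, 8, 13, 2]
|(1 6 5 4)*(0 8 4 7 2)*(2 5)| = 6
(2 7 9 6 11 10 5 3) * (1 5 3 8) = (1 5 8)(2 7 9 6 11 10 3) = [0, 5, 7, 2, 4, 8, 11, 9, 1, 6, 3, 10]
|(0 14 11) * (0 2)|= 4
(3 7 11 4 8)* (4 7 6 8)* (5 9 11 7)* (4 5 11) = [0, 1, 2, 6, 5, 9, 8, 7, 3, 4, 10, 11] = (11)(3 6 8)(4 5 9)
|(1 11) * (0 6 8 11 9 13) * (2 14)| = |(0 6 8 11 1 9 13)(2 14)| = 14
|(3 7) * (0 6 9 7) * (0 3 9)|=|(0 6)(7 9)|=2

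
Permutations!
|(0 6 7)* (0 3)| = 4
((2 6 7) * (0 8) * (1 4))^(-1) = (0 8)(1 4)(2 7 6)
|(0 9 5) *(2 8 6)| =|(0 9 5)(2 8 6)| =3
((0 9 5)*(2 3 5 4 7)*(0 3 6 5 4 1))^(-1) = (0 1 9)(2 7 4 3 5 6)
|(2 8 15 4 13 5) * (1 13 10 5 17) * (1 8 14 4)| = 5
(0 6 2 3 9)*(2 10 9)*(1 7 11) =(0 6 10 9)(1 7 11)(2 3) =[6, 7, 3, 2, 4, 5, 10, 11, 8, 0, 9, 1]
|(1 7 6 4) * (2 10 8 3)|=|(1 7 6 4)(2 10 8 3)|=4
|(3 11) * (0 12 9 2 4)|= |(0 12 9 2 4)(3 11)|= 10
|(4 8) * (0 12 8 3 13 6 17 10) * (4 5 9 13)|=|(0 12 8 5 9 13 6 17 10)(3 4)|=18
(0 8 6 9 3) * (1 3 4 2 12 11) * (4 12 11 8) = (0 4 2 11 1 3)(6 9 12 8) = [4, 3, 11, 0, 2, 5, 9, 7, 6, 12, 10, 1, 8]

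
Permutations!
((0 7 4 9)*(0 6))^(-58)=((0 7 4 9 6))^(-58)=(0 4 6 7 9)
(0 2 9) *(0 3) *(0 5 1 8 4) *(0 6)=[2, 8, 9, 5, 6, 1, 0, 7, 4, 3]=(0 2 9 3 5 1 8 4 6)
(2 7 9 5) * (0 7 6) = [7, 1, 6, 3, 4, 2, 0, 9, 8, 5] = (0 7 9 5 2 6)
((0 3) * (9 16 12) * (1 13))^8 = ((0 3)(1 13)(9 16 12))^8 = (9 12 16)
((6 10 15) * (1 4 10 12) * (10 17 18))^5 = ((1 4 17 18 10 15 6 12))^5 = (1 15 17 12 10 4 6 18)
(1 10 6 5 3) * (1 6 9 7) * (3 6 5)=(1 10 9 7)(3 5 6)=[0, 10, 2, 5, 4, 6, 3, 1, 8, 7, 9]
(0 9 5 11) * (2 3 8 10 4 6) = (0 9 5 11)(2 3 8 10 4 6) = [9, 1, 3, 8, 6, 11, 2, 7, 10, 5, 4, 0]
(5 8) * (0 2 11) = (0 2 11)(5 8) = [2, 1, 11, 3, 4, 8, 6, 7, 5, 9, 10, 0]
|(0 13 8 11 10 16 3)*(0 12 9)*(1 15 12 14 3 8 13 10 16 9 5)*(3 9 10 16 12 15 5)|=|(0 16 8 11 12 3 14 9)(1 5)|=8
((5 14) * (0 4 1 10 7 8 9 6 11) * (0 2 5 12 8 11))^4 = (0 7 14 6 10 5 9 1 2 8 4 11 12)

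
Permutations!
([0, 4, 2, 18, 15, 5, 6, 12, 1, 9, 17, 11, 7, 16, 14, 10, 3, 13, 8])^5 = (1 13)(3 15)(4 16)(7 12)(8 17)(10 18)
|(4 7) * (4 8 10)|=|(4 7 8 10)|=4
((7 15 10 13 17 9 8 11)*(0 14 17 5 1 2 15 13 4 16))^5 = ((0 14 17 9 8 11 7 13 5 1 2 15 10 4 16))^5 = (0 11 2)(1 16 8)(4 9 5)(7 15 14)(10 17 13)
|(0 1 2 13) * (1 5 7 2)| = |(0 5 7 2 13)| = 5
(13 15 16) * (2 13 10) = (2 13 15 16 10) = [0, 1, 13, 3, 4, 5, 6, 7, 8, 9, 2, 11, 12, 15, 14, 16, 10]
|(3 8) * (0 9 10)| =6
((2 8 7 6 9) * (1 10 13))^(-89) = (1 10 13)(2 8 7 6 9)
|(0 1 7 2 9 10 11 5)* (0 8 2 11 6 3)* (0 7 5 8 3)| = 11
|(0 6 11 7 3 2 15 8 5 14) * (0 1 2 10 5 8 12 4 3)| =36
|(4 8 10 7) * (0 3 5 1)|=4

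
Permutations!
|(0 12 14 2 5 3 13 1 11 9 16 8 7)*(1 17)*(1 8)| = |(0 12 14 2 5 3 13 17 8 7)(1 11 9 16)| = 20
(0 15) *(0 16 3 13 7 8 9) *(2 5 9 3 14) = (0 15 16 14 2 5 9)(3 13 7 8) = [15, 1, 5, 13, 4, 9, 6, 8, 3, 0, 10, 11, 12, 7, 2, 16, 14]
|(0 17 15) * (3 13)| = 6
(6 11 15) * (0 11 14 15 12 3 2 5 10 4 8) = [11, 1, 5, 2, 8, 10, 14, 7, 0, 9, 4, 12, 3, 13, 15, 6] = (0 11 12 3 2 5 10 4 8)(6 14 15)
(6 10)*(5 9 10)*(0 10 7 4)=(0 10 6 5 9 7 4)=[10, 1, 2, 3, 0, 9, 5, 4, 8, 7, 6]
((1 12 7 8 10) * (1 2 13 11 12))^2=(2 11 7 10 13 12 8)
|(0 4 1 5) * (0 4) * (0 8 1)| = 5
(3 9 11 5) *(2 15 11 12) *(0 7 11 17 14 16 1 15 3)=(0 7 11 5)(1 15 17 14 16)(2 3 9 12)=[7, 15, 3, 9, 4, 0, 6, 11, 8, 12, 10, 5, 2, 13, 16, 17, 1, 14]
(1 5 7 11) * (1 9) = (1 5 7 11 9) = [0, 5, 2, 3, 4, 7, 6, 11, 8, 1, 10, 9]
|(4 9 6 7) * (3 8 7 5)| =7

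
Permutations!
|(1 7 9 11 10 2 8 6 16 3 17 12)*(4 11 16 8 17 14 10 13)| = |(1 7 9 16 3 14 10 2 17 12)(4 11 13)(6 8)| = 30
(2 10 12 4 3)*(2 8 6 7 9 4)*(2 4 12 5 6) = [0, 1, 10, 8, 3, 6, 7, 9, 2, 12, 5, 11, 4] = (2 10 5 6 7 9 12 4 3 8)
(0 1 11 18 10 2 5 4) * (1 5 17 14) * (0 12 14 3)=(0 5 4 12 14 1 11 18 10 2 17 3)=[5, 11, 17, 0, 12, 4, 6, 7, 8, 9, 2, 18, 14, 13, 1, 15, 16, 3, 10]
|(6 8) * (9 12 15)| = |(6 8)(9 12 15)| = 6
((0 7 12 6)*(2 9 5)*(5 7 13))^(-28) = ((0 13 5 2 9 7 12 6))^(-28) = (0 9)(2 6)(5 12)(7 13)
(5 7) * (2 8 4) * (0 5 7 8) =(0 5 8 4 2) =[5, 1, 0, 3, 2, 8, 6, 7, 4]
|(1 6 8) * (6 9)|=4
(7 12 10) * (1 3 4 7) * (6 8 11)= (1 3 4 7 12 10)(6 8 11)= [0, 3, 2, 4, 7, 5, 8, 12, 11, 9, 1, 6, 10]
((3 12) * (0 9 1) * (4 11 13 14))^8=(14)(0 1 9)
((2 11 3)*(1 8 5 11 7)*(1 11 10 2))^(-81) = ((1 8 5 10 2 7 11 3))^(-81) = (1 3 11 7 2 10 5 8)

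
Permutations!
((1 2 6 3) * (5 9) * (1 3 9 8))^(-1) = (1 8 5 9 6 2)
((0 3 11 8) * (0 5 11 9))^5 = (0 9 3)(5 8 11)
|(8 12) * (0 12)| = 3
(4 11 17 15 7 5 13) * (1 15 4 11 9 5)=(1 15 7)(4 9 5 13 11 17)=[0, 15, 2, 3, 9, 13, 6, 1, 8, 5, 10, 17, 12, 11, 14, 7, 16, 4]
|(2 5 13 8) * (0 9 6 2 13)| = |(0 9 6 2 5)(8 13)| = 10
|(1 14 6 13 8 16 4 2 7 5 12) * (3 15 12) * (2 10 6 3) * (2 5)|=|(1 14 3 15 12)(2 7)(4 10 6 13 8 16)|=30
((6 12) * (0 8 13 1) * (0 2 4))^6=(13)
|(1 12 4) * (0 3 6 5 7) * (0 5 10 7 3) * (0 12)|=|(0 12 4 1)(3 6 10 7 5)|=20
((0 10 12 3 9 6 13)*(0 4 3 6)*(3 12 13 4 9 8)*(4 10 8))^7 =(0 13 6 4 8 9 10 12 3)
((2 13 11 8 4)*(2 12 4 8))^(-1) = ((2 13 11)(4 12))^(-1) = (2 11 13)(4 12)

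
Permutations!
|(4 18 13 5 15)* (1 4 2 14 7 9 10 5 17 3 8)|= 7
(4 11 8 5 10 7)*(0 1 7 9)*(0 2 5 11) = (0 1 7 4)(2 5 10 9)(8 11) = [1, 7, 5, 3, 0, 10, 6, 4, 11, 2, 9, 8]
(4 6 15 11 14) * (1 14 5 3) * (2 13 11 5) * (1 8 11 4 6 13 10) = (1 14 6 15 5 3 8 11 2 10)(4 13) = [0, 14, 10, 8, 13, 3, 15, 7, 11, 9, 1, 2, 12, 4, 6, 5]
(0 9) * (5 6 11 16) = [9, 1, 2, 3, 4, 6, 11, 7, 8, 0, 10, 16, 12, 13, 14, 15, 5] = (0 9)(5 6 11 16)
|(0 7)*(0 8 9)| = 4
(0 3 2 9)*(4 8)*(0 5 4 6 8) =(0 3 2 9 5 4)(6 8) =[3, 1, 9, 2, 0, 4, 8, 7, 6, 5]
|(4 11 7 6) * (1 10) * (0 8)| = |(0 8)(1 10)(4 11 7 6)| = 4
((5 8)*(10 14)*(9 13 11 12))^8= (14)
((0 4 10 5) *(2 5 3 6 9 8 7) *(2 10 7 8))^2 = ((0 4 7 10 3 6 9 2 5))^2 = (0 7 3 9 5 4 10 6 2)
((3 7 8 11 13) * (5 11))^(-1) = (3 13 11 5 8 7) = ((3 7 8 5 11 13))^(-1)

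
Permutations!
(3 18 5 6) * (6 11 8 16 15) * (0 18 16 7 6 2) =[18, 1, 0, 16, 4, 11, 3, 6, 7, 9, 10, 8, 12, 13, 14, 2, 15, 17, 5] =(0 18 5 11 8 7 6 3 16 15 2)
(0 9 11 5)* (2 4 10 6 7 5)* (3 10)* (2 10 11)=(0 9 2 4 3 11 10 6 7 5)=[9, 1, 4, 11, 3, 0, 7, 5, 8, 2, 6, 10]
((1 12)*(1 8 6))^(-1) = ((1 12 8 6))^(-1) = (1 6 8 12)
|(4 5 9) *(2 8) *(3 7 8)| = |(2 3 7 8)(4 5 9)| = 12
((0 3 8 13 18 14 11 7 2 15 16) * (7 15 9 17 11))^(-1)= ((0 3 8 13 18 14 7 2 9 17 11 15 16))^(-1)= (0 16 15 11 17 9 2 7 14 18 13 8 3)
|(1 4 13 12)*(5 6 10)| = 12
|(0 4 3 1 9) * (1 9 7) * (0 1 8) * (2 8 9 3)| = |(0 4 2 8)(1 7 9)| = 12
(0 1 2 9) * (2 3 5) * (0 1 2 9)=(0 2)(1 3 5 9)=[2, 3, 0, 5, 4, 9, 6, 7, 8, 1]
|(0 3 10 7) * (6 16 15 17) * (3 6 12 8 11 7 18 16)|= 12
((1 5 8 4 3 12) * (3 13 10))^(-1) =((1 5 8 4 13 10 3 12))^(-1) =(1 12 3 10 13 4 8 5)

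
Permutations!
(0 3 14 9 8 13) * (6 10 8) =(0 3 14 9 6 10 8 13) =[3, 1, 2, 14, 4, 5, 10, 7, 13, 6, 8, 11, 12, 0, 9]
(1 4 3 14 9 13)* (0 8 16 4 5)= (0 8 16 4 3 14 9 13 1 5)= [8, 5, 2, 14, 3, 0, 6, 7, 16, 13, 10, 11, 12, 1, 9, 15, 4]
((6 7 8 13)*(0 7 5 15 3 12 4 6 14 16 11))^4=((0 7 8 13 14 16 11)(3 12 4 6 5 15))^4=(0 14 7 16 8 11 13)(3 5 4)(6 12 15)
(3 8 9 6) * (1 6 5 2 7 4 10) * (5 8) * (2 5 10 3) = [0, 6, 7, 10, 3, 5, 2, 4, 9, 8, 1] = (1 6 2 7 4 3 10)(8 9)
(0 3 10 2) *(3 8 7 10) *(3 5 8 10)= (0 10 2)(3 5 8 7)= [10, 1, 0, 5, 4, 8, 6, 3, 7, 9, 2]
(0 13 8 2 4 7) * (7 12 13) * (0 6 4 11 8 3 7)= (2 11 8)(3 7 6 4 12 13)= [0, 1, 11, 7, 12, 5, 4, 6, 2, 9, 10, 8, 13, 3]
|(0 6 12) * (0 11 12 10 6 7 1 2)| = 4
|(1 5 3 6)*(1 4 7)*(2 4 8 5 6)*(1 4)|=6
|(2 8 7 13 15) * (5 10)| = 10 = |(2 8 7 13 15)(5 10)|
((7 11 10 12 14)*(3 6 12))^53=(3 7 6 11 12 10 14)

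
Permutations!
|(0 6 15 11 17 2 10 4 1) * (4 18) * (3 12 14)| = |(0 6 15 11 17 2 10 18 4 1)(3 12 14)| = 30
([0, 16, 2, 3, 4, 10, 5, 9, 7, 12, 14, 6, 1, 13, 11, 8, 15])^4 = [0, 7, 2, 3, 4, 6, 11, 16, 1, 15, 5, 14, 8, 13, 10, 12, 9]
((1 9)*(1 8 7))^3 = (1 7 8 9)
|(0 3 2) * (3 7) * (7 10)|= 5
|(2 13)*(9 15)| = 2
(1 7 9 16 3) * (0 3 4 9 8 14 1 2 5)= [3, 7, 5, 2, 9, 0, 6, 8, 14, 16, 10, 11, 12, 13, 1, 15, 4]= (0 3 2 5)(1 7 8 14)(4 9 16)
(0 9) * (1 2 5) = [9, 2, 5, 3, 4, 1, 6, 7, 8, 0] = (0 9)(1 2 5)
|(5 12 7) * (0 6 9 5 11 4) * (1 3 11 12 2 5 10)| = |(0 6 9 10 1 3 11 4)(2 5)(7 12)| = 8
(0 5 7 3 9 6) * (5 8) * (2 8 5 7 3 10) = (0 5 3 9 6)(2 8 7 10) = [5, 1, 8, 9, 4, 3, 0, 10, 7, 6, 2]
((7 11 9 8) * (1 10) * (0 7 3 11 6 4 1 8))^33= (0 4 8 9 6 10 11 7 1 3)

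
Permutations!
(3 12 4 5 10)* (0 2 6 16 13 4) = (0 2 6 16 13 4 5 10 3 12) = [2, 1, 6, 12, 5, 10, 16, 7, 8, 9, 3, 11, 0, 4, 14, 15, 13]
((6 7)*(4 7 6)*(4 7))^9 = ((7))^9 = (7)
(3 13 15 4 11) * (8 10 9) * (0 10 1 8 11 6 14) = (0 10 9 11 3 13 15 4 6 14)(1 8) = [10, 8, 2, 13, 6, 5, 14, 7, 1, 11, 9, 3, 12, 15, 0, 4]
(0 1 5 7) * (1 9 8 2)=(0 9 8 2 1 5 7)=[9, 5, 1, 3, 4, 7, 6, 0, 2, 8]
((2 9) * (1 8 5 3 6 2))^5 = (1 2 3 8 9 6 5) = ((1 8 5 3 6 2 9))^5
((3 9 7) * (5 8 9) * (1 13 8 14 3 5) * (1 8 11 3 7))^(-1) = ((1 13 11 3 8 9)(5 14 7))^(-1) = (1 9 8 3 11 13)(5 7 14)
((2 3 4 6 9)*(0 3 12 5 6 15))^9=(0 3 4 15)(2 9 6 5 12)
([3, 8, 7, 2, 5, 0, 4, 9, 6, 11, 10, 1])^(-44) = (11)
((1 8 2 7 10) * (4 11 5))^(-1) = (1 10 7 2 8)(4 5 11)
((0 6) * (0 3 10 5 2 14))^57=(0 6 3 10 5 2 14)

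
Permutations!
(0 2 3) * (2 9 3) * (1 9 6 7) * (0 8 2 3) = (0 6 7 1 9)(2 3 8) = [6, 9, 3, 8, 4, 5, 7, 1, 2, 0]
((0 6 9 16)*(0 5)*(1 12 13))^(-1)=((0 6 9 16 5)(1 12 13))^(-1)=(0 5 16 9 6)(1 13 12)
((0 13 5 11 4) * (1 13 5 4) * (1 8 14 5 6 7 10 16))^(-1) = ((0 6 7 10 16 1 13 4)(5 11 8 14))^(-1) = (0 4 13 1 16 10 7 6)(5 14 8 11)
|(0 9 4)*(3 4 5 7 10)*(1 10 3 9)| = 8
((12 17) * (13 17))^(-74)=(12 13 17)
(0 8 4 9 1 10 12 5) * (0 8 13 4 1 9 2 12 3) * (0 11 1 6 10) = (0 13 4 2 12 5 8 6 10 3 11 1) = [13, 0, 12, 11, 2, 8, 10, 7, 6, 9, 3, 1, 5, 4]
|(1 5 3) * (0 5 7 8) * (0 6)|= 7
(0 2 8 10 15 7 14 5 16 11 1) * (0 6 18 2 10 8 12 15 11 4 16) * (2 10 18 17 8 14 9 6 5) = (0 18 10 11 1 5)(2 12 15 7 9 6 17 8 14)(4 16) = [18, 5, 12, 3, 16, 0, 17, 9, 14, 6, 11, 1, 15, 13, 2, 7, 4, 8, 10]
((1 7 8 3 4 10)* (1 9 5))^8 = ((1 7 8 3 4 10 9 5))^8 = (10)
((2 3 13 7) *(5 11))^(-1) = ((2 3 13 7)(5 11))^(-1) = (2 7 13 3)(5 11)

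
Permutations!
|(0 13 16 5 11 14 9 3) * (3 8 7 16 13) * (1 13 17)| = |(0 3)(1 13 17)(5 11 14 9 8 7 16)| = 42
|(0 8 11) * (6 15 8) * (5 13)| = 10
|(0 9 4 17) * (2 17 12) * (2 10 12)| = 10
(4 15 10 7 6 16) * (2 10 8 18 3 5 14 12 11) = (2 10 7 6 16 4 15 8 18 3 5 14 12 11) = [0, 1, 10, 5, 15, 14, 16, 6, 18, 9, 7, 2, 11, 13, 12, 8, 4, 17, 3]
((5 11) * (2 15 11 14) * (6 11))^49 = ((2 15 6 11 5 14))^49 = (2 15 6 11 5 14)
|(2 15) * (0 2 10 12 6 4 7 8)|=9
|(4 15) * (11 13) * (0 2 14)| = |(0 2 14)(4 15)(11 13)| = 6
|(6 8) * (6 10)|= 3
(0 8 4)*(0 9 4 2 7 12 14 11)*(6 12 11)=(0 8 2 7 11)(4 9)(6 12 14)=[8, 1, 7, 3, 9, 5, 12, 11, 2, 4, 10, 0, 14, 13, 6]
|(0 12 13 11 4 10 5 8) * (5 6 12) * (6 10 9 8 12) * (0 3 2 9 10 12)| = 20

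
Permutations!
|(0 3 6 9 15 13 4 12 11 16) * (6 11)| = |(0 3 11 16)(4 12 6 9 15 13)| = 12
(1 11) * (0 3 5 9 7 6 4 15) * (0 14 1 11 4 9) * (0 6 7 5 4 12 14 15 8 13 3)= [0, 12, 2, 4, 8, 6, 9, 7, 13, 5, 10, 11, 14, 3, 1, 15]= (15)(1 12 14)(3 4 8 13)(5 6 9)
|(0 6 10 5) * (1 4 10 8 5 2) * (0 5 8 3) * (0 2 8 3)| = 6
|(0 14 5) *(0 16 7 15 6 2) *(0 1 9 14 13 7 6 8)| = 35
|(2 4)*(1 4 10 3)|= 5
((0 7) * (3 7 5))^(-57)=(0 7 3 5)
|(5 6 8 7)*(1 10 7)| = |(1 10 7 5 6 8)| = 6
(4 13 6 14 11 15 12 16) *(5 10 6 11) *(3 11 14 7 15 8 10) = (3 11 8 10 6 7 15 12 16 4 13 14 5) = [0, 1, 2, 11, 13, 3, 7, 15, 10, 9, 6, 8, 16, 14, 5, 12, 4]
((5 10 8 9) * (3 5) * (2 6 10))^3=(2 8 5 10 3 6 9)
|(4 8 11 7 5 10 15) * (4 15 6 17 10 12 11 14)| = |(4 8 14)(5 12 11 7)(6 17 10)| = 12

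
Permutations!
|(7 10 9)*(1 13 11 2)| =|(1 13 11 2)(7 10 9)| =12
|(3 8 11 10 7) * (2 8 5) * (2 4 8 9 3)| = 9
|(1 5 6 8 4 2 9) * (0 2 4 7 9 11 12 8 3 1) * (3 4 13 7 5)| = 22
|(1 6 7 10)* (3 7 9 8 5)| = 8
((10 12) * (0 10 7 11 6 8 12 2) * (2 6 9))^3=((0 10 6 8 12 7 11 9 2))^3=(0 8 11)(2 6 7)(9 10 12)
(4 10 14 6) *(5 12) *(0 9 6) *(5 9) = (0 5 12 9 6 4 10 14) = [5, 1, 2, 3, 10, 12, 4, 7, 8, 6, 14, 11, 9, 13, 0]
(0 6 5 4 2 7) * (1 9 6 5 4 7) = (0 5 7)(1 9 6 4 2) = [5, 9, 1, 3, 2, 7, 4, 0, 8, 6]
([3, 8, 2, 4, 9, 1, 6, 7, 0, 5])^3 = (0 9 8 4 1 3 5)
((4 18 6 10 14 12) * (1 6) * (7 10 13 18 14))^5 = ((1 6 13 18)(4 14 12)(7 10))^5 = (1 6 13 18)(4 12 14)(7 10)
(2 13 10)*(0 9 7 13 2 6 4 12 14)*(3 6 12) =(0 9 7 13 10 12 14)(3 6 4) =[9, 1, 2, 6, 3, 5, 4, 13, 8, 7, 12, 11, 14, 10, 0]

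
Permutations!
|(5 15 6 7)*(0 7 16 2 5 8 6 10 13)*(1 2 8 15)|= 15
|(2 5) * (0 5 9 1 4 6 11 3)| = 9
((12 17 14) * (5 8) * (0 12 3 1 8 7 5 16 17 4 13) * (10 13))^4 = ((0 12 4 10 13)(1 8 16 17 14 3)(5 7))^4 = (0 13 10 4 12)(1 14 16)(3 17 8)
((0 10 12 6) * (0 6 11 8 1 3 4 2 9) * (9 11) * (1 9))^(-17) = ((0 10 12 1 3 4 2 11 8 9))^(-17) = (0 1 2 9 12 4 8 10 3 11)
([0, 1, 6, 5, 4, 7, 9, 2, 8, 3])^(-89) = (2 6 9 3 5 7)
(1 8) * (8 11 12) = [0, 11, 2, 3, 4, 5, 6, 7, 1, 9, 10, 12, 8] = (1 11 12 8)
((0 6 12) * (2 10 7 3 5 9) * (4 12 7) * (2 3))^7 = ((0 6 7 2 10 4 12)(3 5 9))^7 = (12)(3 5 9)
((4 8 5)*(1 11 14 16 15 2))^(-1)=((1 11 14 16 15 2)(4 8 5))^(-1)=(1 2 15 16 14 11)(4 5 8)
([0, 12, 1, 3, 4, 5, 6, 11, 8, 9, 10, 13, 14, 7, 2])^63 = [0, 2, 14, 3, 4, 5, 6, 7, 8, 9, 10, 11, 1, 13, 12]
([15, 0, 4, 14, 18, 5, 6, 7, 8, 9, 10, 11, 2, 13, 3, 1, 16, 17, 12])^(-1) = (0 1 15)(2 12 18 4)(3 14)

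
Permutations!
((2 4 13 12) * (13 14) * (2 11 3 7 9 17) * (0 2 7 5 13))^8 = ((0 2 4 14)(3 5 13 12 11)(7 9 17))^8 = (3 12 5 11 13)(7 17 9)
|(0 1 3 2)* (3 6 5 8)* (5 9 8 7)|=|(0 1 6 9 8 3 2)(5 7)|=14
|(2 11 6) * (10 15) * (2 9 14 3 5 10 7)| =10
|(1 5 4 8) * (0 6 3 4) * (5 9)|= 8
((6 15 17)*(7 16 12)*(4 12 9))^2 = (4 7 9 12 16)(6 17 15)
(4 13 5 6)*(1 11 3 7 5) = [0, 11, 2, 7, 13, 6, 4, 5, 8, 9, 10, 3, 12, 1] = (1 11 3 7 5 6 4 13)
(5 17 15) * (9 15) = (5 17 9 15) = [0, 1, 2, 3, 4, 17, 6, 7, 8, 15, 10, 11, 12, 13, 14, 5, 16, 9]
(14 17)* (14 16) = (14 17 16) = [0, 1, 2, 3, 4, 5, 6, 7, 8, 9, 10, 11, 12, 13, 17, 15, 14, 16]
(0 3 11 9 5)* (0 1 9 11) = (11)(0 3)(1 9 5) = [3, 9, 2, 0, 4, 1, 6, 7, 8, 5, 10, 11]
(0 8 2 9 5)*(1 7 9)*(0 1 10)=(0 8 2 10)(1 7 9 5)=[8, 7, 10, 3, 4, 1, 6, 9, 2, 5, 0]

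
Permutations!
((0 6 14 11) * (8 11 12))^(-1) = (0 11 8 12 14 6)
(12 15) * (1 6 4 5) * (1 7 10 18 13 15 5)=(1 6 4)(5 7 10 18 13 15 12)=[0, 6, 2, 3, 1, 7, 4, 10, 8, 9, 18, 11, 5, 15, 14, 12, 16, 17, 13]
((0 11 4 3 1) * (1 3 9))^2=((0 11 4 9 1))^2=(0 4 1 11 9)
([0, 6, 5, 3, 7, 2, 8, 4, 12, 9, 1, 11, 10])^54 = (1 10 12 8 6)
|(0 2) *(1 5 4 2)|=5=|(0 1 5 4 2)|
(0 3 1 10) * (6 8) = (0 3 1 10)(6 8) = [3, 10, 2, 1, 4, 5, 8, 7, 6, 9, 0]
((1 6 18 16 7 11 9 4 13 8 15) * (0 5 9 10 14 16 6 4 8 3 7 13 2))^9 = ((0 5 9 8 15 1 4 2)(3 7 11 10 14 16 13)(6 18))^9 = (0 5 9 8 15 1 4 2)(3 11 14 13 7 10 16)(6 18)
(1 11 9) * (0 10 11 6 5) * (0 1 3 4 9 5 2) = [10, 6, 0, 4, 9, 1, 2, 7, 8, 3, 11, 5] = (0 10 11 5 1 6 2)(3 4 9)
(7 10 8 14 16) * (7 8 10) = (8 14 16) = [0, 1, 2, 3, 4, 5, 6, 7, 14, 9, 10, 11, 12, 13, 16, 15, 8]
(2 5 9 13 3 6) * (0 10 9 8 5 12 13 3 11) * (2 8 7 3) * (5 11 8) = (0 10 9 2 12 13 8 11)(3 6 5 7) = [10, 1, 12, 6, 4, 7, 5, 3, 11, 2, 9, 0, 13, 8]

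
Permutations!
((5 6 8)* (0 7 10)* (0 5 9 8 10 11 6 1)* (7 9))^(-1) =((0 9 8 7 11 6 10 5 1))^(-1) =(0 1 5 10 6 11 7 8 9)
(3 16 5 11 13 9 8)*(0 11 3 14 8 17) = (0 11 13 9 17)(3 16 5)(8 14) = [11, 1, 2, 16, 4, 3, 6, 7, 14, 17, 10, 13, 12, 9, 8, 15, 5, 0]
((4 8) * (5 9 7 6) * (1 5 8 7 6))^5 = ((1 5 9 6 8 4 7))^5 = (1 4 6 5 7 8 9)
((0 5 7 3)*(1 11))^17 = (0 5 7 3)(1 11)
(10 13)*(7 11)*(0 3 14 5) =(0 3 14 5)(7 11)(10 13) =[3, 1, 2, 14, 4, 0, 6, 11, 8, 9, 13, 7, 12, 10, 5]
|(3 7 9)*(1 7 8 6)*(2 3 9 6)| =|(9)(1 7 6)(2 3 8)| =3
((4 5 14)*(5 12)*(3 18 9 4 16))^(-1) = (3 16 14 5 12 4 9 18)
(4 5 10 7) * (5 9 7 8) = [0, 1, 2, 3, 9, 10, 6, 4, 5, 7, 8] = (4 9 7)(5 10 8)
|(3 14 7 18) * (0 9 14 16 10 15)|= |(0 9 14 7 18 3 16 10 15)|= 9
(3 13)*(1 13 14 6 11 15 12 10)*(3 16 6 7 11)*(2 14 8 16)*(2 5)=(1 13 5 2 14 7 11 15 12 10)(3 8 16 6)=[0, 13, 14, 8, 4, 2, 3, 11, 16, 9, 1, 15, 10, 5, 7, 12, 6]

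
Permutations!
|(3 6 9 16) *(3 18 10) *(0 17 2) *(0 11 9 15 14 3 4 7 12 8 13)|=|(0 17 2 11 9 16 18 10 4 7 12 8 13)(3 6 15 14)|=52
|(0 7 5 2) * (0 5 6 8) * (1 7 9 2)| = |(0 9 2 5 1 7 6 8)| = 8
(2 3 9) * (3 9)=(2 9)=[0, 1, 9, 3, 4, 5, 6, 7, 8, 2]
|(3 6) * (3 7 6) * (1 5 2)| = |(1 5 2)(6 7)| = 6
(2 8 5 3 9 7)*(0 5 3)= [5, 1, 8, 9, 4, 0, 6, 2, 3, 7]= (0 5)(2 8 3 9 7)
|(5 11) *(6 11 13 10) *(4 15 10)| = 7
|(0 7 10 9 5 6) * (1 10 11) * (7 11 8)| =14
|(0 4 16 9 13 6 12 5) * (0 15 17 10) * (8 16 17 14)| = |(0 4 17 10)(5 15 14 8 16 9 13 6 12)| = 36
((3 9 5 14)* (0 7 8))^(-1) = (0 8 7)(3 14 5 9)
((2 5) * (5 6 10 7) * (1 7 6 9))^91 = (1 7 5 2 9)(6 10)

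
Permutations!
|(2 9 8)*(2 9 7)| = 2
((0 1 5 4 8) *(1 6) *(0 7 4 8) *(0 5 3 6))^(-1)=(1 6 3)(4 7 8 5)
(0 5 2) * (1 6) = (0 5 2)(1 6) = [5, 6, 0, 3, 4, 2, 1]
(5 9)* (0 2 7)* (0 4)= [2, 1, 7, 3, 0, 9, 6, 4, 8, 5]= (0 2 7 4)(5 9)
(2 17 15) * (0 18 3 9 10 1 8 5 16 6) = [18, 8, 17, 9, 4, 16, 0, 7, 5, 10, 1, 11, 12, 13, 14, 2, 6, 15, 3] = (0 18 3 9 10 1 8 5 16 6)(2 17 15)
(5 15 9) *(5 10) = (5 15 9 10) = [0, 1, 2, 3, 4, 15, 6, 7, 8, 10, 5, 11, 12, 13, 14, 9]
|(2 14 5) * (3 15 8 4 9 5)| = |(2 14 3 15 8 4 9 5)| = 8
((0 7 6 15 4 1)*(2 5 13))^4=(0 4 6)(1 15 7)(2 5 13)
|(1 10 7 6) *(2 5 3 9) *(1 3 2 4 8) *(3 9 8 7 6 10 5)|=|(1 5 2 3 8)(4 7 10 6 9)|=5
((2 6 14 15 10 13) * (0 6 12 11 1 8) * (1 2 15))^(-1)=(0 8 1 14 6)(2 11 12)(10 15 13)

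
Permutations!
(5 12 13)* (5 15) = [0, 1, 2, 3, 4, 12, 6, 7, 8, 9, 10, 11, 13, 15, 14, 5] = (5 12 13 15)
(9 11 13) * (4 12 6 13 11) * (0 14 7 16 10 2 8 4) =(0 14 7 16 10 2 8 4 12 6 13 9) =[14, 1, 8, 3, 12, 5, 13, 16, 4, 0, 2, 11, 6, 9, 7, 15, 10]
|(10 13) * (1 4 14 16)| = |(1 4 14 16)(10 13)| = 4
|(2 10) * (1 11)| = |(1 11)(2 10)| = 2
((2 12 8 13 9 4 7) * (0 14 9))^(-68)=((0 14 9 4 7 2 12 8 13))^(-68)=(0 7 13 4 8 9 12 14 2)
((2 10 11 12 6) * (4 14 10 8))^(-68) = (2 10)(4 12)(6 14)(8 11)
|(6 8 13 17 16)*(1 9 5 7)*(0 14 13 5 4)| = |(0 14 13 17 16 6 8 5 7 1 9 4)| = 12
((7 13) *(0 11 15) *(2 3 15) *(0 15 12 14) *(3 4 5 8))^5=(15)(0 8 11 3 2 12 4 14 5)(7 13)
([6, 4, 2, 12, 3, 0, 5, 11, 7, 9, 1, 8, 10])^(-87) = [0, 12, 2, 1, 10, 5, 6, 7, 8, 9, 3, 11, 4]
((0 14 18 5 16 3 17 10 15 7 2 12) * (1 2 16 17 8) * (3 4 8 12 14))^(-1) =(0 12 3)(1 8 4 16 7 15 10 17 5 18 14 2)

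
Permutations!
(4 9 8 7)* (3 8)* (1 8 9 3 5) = [0, 8, 2, 9, 3, 1, 6, 4, 7, 5] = (1 8 7 4 3 9 5)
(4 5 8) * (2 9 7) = (2 9 7)(4 5 8) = [0, 1, 9, 3, 5, 8, 6, 2, 4, 7]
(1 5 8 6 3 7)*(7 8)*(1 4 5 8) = [0, 8, 2, 1, 5, 7, 3, 4, 6] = (1 8 6 3)(4 5 7)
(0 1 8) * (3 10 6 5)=[1, 8, 2, 10, 4, 3, 5, 7, 0, 9, 6]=(0 1 8)(3 10 6 5)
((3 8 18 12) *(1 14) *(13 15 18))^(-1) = ((1 14)(3 8 13 15 18 12))^(-1) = (1 14)(3 12 18 15 13 8)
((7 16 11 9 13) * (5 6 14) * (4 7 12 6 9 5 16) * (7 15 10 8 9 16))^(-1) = ((4 15 10 8 9 13 12 6 14 7)(5 16 11))^(-1) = (4 7 14 6 12 13 9 8 10 15)(5 11 16)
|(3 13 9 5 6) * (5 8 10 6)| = |(3 13 9 8 10 6)| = 6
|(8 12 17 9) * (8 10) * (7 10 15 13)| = |(7 10 8 12 17 9 15 13)| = 8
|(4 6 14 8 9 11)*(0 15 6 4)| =7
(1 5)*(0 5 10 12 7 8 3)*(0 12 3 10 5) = (1 5)(3 12 7 8 10) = [0, 5, 2, 12, 4, 1, 6, 8, 10, 9, 3, 11, 7]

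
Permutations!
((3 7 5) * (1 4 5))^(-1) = ((1 4 5 3 7))^(-1) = (1 7 3 5 4)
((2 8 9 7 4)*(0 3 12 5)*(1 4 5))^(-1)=(0 5 7 9 8 2 4 1 12 3)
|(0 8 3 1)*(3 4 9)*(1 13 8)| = |(0 1)(3 13 8 4 9)| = 10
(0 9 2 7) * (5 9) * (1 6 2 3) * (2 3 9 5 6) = (9)(0 6 3 1 2 7) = [6, 2, 7, 1, 4, 5, 3, 0, 8, 9]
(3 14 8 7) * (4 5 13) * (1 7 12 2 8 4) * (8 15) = [0, 7, 15, 14, 5, 13, 6, 3, 12, 9, 10, 11, 2, 1, 4, 8] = (1 7 3 14 4 5 13)(2 15 8 12)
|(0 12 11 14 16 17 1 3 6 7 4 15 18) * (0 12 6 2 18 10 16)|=|(0 6 7 4 15 10 16 17 1 3 2 18 12 11 14)|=15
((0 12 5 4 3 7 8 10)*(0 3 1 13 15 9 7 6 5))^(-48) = (1 3 9 4 10 15 5 8 13 6 7)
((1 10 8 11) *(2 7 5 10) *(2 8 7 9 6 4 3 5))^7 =((1 8 11)(2 9 6 4 3 5 10 7))^7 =(1 8 11)(2 7 10 5 3 4 6 9)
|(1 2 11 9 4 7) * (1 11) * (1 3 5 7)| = 8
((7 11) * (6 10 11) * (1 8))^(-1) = ((1 8)(6 10 11 7))^(-1) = (1 8)(6 7 11 10)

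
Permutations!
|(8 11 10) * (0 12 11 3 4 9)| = |(0 12 11 10 8 3 4 9)| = 8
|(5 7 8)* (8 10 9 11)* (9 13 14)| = 8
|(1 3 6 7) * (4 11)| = 4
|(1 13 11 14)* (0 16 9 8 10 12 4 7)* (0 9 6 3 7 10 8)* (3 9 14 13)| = 12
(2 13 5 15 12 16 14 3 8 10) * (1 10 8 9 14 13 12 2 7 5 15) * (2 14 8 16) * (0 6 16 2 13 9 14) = [6, 10, 12, 14, 4, 1, 16, 5, 2, 8, 7, 11, 13, 15, 3, 0, 9] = (0 6 16 9 8 2 12 13 15)(1 10 7 5)(3 14)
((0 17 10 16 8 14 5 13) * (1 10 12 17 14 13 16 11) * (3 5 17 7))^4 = ((0 14 17 12 7 3 5 16 8 13)(1 10 11))^4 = (0 7 8 17 5)(1 10 11)(3 13 12 16 14)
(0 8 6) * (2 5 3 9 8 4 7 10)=(0 4 7 10 2 5 3 9 8 6)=[4, 1, 5, 9, 7, 3, 0, 10, 6, 8, 2]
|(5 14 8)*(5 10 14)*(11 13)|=6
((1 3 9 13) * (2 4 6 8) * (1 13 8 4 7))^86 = ((13)(1 3 9 8 2 7)(4 6))^86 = (13)(1 9 2)(3 8 7)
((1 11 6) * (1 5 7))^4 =(1 7 5 6 11)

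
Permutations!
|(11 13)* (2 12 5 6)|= |(2 12 5 6)(11 13)|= 4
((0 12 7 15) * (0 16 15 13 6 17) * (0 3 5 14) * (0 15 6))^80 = ((0 12 7 13)(3 5 14 15 16 6 17))^80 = (3 15 17 14 6 5 16)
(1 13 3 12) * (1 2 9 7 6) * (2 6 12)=(1 13 3 2 9 7 12 6)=[0, 13, 9, 2, 4, 5, 1, 12, 8, 7, 10, 11, 6, 3]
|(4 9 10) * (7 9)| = |(4 7 9 10)| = 4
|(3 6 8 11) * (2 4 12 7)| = 4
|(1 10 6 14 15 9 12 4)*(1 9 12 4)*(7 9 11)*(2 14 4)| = |(1 10 6 4 11 7 9 2 14 15 12)| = 11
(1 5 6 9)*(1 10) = (1 5 6 9 10) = [0, 5, 2, 3, 4, 6, 9, 7, 8, 10, 1]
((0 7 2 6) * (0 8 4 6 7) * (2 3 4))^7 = (2 7 3 4 6 8)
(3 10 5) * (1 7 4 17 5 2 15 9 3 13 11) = (1 7 4 17 5 13 11)(2 15 9 3 10) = [0, 7, 15, 10, 17, 13, 6, 4, 8, 3, 2, 1, 12, 11, 14, 9, 16, 5]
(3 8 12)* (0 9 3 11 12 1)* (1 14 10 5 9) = (0 1)(3 8 14 10 5 9)(11 12) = [1, 0, 2, 8, 4, 9, 6, 7, 14, 3, 5, 12, 11, 13, 10]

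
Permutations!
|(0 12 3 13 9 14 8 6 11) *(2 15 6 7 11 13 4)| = 13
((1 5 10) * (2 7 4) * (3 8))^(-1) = (1 10 5)(2 4 7)(3 8)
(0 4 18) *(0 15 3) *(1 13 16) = [4, 13, 2, 0, 18, 5, 6, 7, 8, 9, 10, 11, 12, 16, 14, 3, 1, 17, 15] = (0 4 18 15 3)(1 13 16)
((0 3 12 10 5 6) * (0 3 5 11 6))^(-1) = (0 5)(3 6 11 10 12)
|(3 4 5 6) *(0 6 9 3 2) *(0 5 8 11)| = 9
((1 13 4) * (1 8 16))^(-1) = (1 16 8 4 13)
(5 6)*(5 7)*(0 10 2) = (0 10 2)(5 6 7) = [10, 1, 0, 3, 4, 6, 7, 5, 8, 9, 2]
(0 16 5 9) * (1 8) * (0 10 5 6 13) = (0 16 6 13)(1 8)(5 9 10) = [16, 8, 2, 3, 4, 9, 13, 7, 1, 10, 5, 11, 12, 0, 14, 15, 6]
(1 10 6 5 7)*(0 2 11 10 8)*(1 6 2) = [1, 8, 11, 3, 4, 7, 5, 6, 0, 9, 2, 10] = (0 1 8)(2 11 10)(5 7 6)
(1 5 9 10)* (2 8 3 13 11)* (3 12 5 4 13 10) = (1 4 13 11 2 8 12 5 9 3 10) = [0, 4, 8, 10, 13, 9, 6, 7, 12, 3, 1, 2, 5, 11]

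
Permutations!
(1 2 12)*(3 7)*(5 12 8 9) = [0, 2, 8, 7, 4, 12, 6, 3, 9, 5, 10, 11, 1] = (1 2 8 9 5 12)(3 7)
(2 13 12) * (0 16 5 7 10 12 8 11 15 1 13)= (0 16 5 7 10 12 2)(1 13 8 11 15)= [16, 13, 0, 3, 4, 7, 6, 10, 11, 9, 12, 15, 2, 8, 14, 1, 5]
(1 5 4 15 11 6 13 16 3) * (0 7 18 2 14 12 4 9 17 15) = (0 7 18 2 14 12 4)(1 5 9 17 15 11 6 13 16 3) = [7, 5, 14, 1, 0, 9, 13, 18, 8, 17, 10, 6, 4, 16, 12, 11, 3, 15, 2]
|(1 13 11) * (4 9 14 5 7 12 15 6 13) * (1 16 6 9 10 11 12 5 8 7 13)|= |(1 4 10 11 16 6)(5 13 12 15 9 14 8 7)|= 24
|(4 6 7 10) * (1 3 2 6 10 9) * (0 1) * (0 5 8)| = 18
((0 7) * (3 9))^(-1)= ((0 7)(3 9))^(-1)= (0 7)(3 9)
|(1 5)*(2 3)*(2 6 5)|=5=|(1 2 3 6 5)|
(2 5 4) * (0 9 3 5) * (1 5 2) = (0 9 3 2)(1 5 4) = [9, 5, 0, 2, 1, 4, 6, 7, 8, 3]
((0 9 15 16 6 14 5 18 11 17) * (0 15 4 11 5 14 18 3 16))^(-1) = (0 15 17 11 4 9)(3 5 18 6 16)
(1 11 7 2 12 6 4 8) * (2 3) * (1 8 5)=(1 11 7 3 2 12 6 4 5)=[0, 11, 12, 2, 5, 1, 4, 3, 8, 9, 10, 7, 6]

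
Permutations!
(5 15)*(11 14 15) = [0, 1, 2, 3, 4, 11, 6, 7, 8, 9, 10, 14, 12, 13, 15, 5] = (5 11 14 15)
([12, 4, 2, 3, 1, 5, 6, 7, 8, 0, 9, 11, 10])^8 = (12)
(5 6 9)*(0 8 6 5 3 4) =(0 8 6 9 3 4) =[8, 1, 2, 4, 0, 5, 9, 7, 6, 3]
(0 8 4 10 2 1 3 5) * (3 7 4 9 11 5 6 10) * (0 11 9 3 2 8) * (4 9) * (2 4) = (1 7 9 2)(3 6 10 8)(5 11) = [0, 7, 1, 6, 4, 11, 10, 9, 3, 2, 8, 5]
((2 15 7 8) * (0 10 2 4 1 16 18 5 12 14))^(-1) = (0 14 12 5 18 16 1 4 8 7 15 2 10)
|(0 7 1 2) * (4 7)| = 5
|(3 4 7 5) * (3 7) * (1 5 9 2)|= 10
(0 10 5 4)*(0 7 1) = (0 10 5 4 7 1) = [10, 0, 2, 3, 7, 4, 6, 1, 8, 9, 5]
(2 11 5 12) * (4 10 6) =(2 11 5 12)(4 10 6) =[0, 1, 11, 3, 10, 12, 4, 7, 8, 9, 6, 5, 2]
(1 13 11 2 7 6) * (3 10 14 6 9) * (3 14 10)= [0, 13, 7, 3, 4, 5, 1, 9, 8, 14, 10, 2, 12, 11, 6]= (1 13 11 2 7 9 14 6)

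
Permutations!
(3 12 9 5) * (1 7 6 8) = [0, 7, 2, 12, 4, 3, 8, 6, 1, 5, 10, 11, 9] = (1 7 6 8)(3 12 9 5)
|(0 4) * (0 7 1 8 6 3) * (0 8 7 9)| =6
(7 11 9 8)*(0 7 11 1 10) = (0 7 1 10)(8 11 9) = [7, 10, 2, 3, 4, 5, 6, 1, 11, 8, 0, 9]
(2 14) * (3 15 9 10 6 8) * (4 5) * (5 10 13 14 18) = (2 18 5 4 10 6 8 3 15 9 13 14) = [0, 1, 18, 15, 10, 4, 8, 7, 3, 13, 6, 11, 12, 14, 2, 9, 16, 17, 5]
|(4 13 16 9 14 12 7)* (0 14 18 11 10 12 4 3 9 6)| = 42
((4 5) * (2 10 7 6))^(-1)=(2 6 7 10)(4 5)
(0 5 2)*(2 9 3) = (0 5 9 3 2) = [5, 1, 0, 2, 4, 9, 6, 7, 8, 3]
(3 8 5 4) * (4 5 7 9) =[0, 1, 2, 8, 3, 5, 6, 9, 7, 4] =(3 8 7 9 4)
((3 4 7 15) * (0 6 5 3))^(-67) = ((0 6 5 3 4 7 15))^(-67) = (0 3 15 5 7 6 4)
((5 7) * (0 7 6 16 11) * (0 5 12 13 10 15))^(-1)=(0 15 10 13 12 7)(5 11 16 6)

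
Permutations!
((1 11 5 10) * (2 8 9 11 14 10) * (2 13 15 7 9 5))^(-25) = ((1 14 10)(2 8 5 13 15 7 9 11))^(-25) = (1 10 14)(2 11 9 7 15 13 5 8)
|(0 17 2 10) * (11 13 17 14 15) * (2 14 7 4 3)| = 30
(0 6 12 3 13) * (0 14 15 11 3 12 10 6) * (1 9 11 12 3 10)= (1 9 11 10 6)(3 13 14 15 12)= [0, 9, 2, 13, 4, 5, 1, 7, 8, 11, 6, 10, 3, 14, 15, 12]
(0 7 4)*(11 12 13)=(0 7 4)(11 12 13)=[7, 1, 2, 3, 0, 5, 6, 4, 8, 9, 10, 12, 13, 11]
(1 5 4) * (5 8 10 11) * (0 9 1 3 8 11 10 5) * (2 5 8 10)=(0 9 1 11)(2 5 4 3 10)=[9, 11, 5, 10, 3, 4, 6, 7, 8, 1, 2, 0]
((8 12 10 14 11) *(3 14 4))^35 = ((3 14 11 8 12 10 4))^35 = (14)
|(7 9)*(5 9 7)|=|(5 9)|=2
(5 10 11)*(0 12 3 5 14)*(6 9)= (0 12 3 5 10 11 14)(6 9)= [12, 1, 2, 5, 4, 10, 9, 7, 8, 6, 11, 14, 3, 13, 0]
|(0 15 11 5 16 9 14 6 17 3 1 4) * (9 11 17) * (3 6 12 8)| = 33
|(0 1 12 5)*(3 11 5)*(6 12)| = |(0 1 6 12 3 11 5)| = 7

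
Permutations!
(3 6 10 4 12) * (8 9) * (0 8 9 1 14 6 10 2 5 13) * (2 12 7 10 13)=(0 8 1 14 6 12 3 13)(2 5)(4 7 10)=[8, 14, 5, 13, 7, 2, 12, 10, 1, 9, 4, 11, 3, 0, 6]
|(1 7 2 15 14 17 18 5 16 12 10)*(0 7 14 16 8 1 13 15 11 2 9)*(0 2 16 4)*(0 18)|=17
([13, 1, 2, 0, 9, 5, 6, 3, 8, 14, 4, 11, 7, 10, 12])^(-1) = (0 3 7 12 14 9 4 10 13)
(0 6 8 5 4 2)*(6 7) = [7, 1, 0, 3, 2, 4, 8, 6, 5] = (0 7 6 8 5 4 2)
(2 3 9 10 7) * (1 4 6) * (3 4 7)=(1 7 2 4 6)(3 9 10)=[0, 7, 4, 9, 6, 5, 1, 2, 8, 10, 3]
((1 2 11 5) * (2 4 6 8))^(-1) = (1 5 11 2 8 6 4)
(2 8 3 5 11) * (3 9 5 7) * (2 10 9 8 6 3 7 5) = [0, 1, 6, 5, 4, 11, 3, 7, 8, 2, 9, 10] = (2 6 3 5 11 10 9)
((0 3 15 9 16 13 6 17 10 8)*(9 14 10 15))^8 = (0 14 6 9 8 15 13 3 10 17 16)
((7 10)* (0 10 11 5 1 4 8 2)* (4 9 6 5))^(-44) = (0 8 11 10 2 4 7)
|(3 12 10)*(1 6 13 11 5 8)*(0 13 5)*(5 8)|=3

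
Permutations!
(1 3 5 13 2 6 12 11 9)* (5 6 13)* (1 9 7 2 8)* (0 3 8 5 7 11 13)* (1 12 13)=(0 3 6 13 5 7 2)(1 8 12)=[3, 8, 0, 6, 4, 7, 13, 2, 12, 9, 10, 11, 1, 5]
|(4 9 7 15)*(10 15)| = 5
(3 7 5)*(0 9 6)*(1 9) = (0 1 9 6)(3 7 5) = [1, 9, 2, 7, 4, 3, 0, 5, 8, 6]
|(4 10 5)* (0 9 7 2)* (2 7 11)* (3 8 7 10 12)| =28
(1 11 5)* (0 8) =[8, 11, 2, 3, 4, 1, 6, 7, 0, 9, 10, 5] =(0 8)(1 11 5)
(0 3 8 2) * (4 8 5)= [3, 1, 0, 5, 8, 4, 6, 7, 2]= (0 3 5 4 8 2)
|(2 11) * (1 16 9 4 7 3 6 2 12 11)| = |(1 16 9 4 7 3 6 2)(11 12)| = 8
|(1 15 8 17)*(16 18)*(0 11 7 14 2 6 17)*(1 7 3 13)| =|(0 11 3 13 1 15 8)(2 6 17 7 14)(16 18)| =70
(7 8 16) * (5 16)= (5 16 7 8)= [0, 1, 2, 3, 4, 16, 6, 8, 5, 9, 10, 11, 12, 13, 14, 15, 7]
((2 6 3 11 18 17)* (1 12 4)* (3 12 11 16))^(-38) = (1 18 2 12)(4 11 17 6)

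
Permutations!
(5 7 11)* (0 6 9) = (0 6 9)(5 7 11) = [6, 1, 2, 3, 4, 7, 9, 11, 8, 0, 10, 5]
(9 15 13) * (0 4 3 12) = (0 4 3 12)(9 15 13) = [4, 1, 2, 12, 3, 5, 6, 7, 8, 15, 10, 11, 0, 9, 14, 13]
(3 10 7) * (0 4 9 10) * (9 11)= (0 4 11 9 10 7 3)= [4, 1, 2, 0, 11, 5, 6, 3, 8, 10, 7, 9]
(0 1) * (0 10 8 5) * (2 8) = (0 1 10 2 8 5) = [1, 10, 8, 3, 4, 0, 6, 7, 5, 9, 2]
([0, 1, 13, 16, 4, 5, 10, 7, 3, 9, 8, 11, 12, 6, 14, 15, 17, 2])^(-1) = [0, 1, 17, 8, 4, 5, 13, 7, 10, 9, 6, 11, 12, 2, 14, 15, 3, 16]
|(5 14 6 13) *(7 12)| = 4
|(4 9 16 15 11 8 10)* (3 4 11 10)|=8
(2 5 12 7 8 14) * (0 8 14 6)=(0 8 6)(2 5 12 7 14)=[8, 1, 5, 3, 4, 12, 0, 14, 6, 9, 10, 11, 7, 13, 2]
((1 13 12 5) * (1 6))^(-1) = ((1 13 12 5 6))^(-1) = (1 6 5 12 13)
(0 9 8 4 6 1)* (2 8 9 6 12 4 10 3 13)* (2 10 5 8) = (0 6 1)(3 13 10)(4 12)(5 8) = [6, 0, 2, 13, 12, 8, 1, 7, 5, 9, 3, 11, 4, 10]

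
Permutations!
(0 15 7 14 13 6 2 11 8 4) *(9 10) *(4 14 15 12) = [12, 1, 11, 3, 0, 5, 2, 15, 14, 10, 9, 8, 4, 6, 13, 7] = (0 12 4)(2 11 8 14 13 6)(7 15)(9 10)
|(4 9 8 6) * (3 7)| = |(3 7)(4 9 8 6)| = 4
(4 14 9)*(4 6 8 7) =(4 14 9 6 8 7) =[0, 1, 2, 3, 14, 5, 8, 4, 7, 6, 10, 11, 12, 13, 9]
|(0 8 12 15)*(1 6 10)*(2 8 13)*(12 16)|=21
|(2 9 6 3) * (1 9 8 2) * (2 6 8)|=|(1 9 8 6 3)|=5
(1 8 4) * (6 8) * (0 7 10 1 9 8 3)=(0 7 10 1 6 3)(4 9 8)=[7, 6, 2, 0, 9, 5, 3, 10, 4, 8, 1]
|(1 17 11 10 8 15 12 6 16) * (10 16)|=20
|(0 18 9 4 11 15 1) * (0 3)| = 8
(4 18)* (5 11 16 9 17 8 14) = (4 18)(5 11 16 9 17 8 14) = [0, 1, 2, 3, 18, 11, 6, 7, 14, 17, 10, 16, 12, 13, 5, 15, 9, 8, 4]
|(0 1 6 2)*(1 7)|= 5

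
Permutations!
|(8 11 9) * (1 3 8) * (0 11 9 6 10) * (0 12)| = |(0 11 6 10 12)(1 3 8 9)| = 20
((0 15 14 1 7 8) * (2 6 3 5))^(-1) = (0 8 7 1 14 15)(2 5 3 6) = ((0 15 14 1 7 8)(2 6 3 5))^(-1)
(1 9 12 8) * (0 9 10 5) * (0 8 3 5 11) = (0 9 12 3 5 8 1 10 11) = [9, 10, 2, 5, 4, 8, 6, 7, 1, 12, 11, 0, 3]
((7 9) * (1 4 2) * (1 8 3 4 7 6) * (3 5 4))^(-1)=(1 6 9 7)(2 4 5 8)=((1 7 9 6)(2 8 5 4))^(-1)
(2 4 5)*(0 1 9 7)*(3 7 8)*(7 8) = (0 1 9 7)(2 4 5)(3 8) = [1, 9, 4, 8, 5, 2, 6, 0, 3, 7]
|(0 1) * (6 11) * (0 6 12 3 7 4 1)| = 7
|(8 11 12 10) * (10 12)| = 3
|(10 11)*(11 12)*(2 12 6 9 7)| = |(2 12 11 10 6 9 7)| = 7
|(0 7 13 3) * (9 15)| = 4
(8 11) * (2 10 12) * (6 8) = (2 10 12)(6 8 11) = [0, 1, 10, 3, 4, 5, 8, 7, 11, 9, 12, 6, 2]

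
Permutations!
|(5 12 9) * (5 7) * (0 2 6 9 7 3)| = |(0 2 6 9 3)(5 12 7)| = 15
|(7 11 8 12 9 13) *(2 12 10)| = |(2 12 9 13 7 11 8 10)| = 8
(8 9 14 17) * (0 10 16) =[10, 1, 2, 3, 4, 5, 6, 7, 9, 14, 16, 11, 12, 13, 17, 15, 0, 8] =(0 10 16)(8 9 14 17)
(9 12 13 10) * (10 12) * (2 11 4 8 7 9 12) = (2 11 4 8 7 9 10 12 13) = [0, 1, 11, 3, 8, 5, 6, 9, 7, 10, 12, 4, 13, 2]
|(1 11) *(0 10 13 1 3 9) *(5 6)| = 14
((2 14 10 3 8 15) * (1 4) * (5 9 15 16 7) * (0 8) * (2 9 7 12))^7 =(0 3 10 14 2 12 16 8)(1 4)(5 7)(9 15)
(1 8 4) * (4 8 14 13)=(1 14 13 4)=[0, 14, 2, 3, 1, 5, 6, 7, 8, 9, 10, 11, 12, 4, 13]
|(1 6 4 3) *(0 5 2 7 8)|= |(0 5 2 7 8)(1 6 4 3)|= 20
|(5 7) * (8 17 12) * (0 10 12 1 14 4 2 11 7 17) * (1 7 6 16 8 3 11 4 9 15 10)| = |(0 1 14 9 15 10 12 3 11 6 16 8)(2 4)(5 17 7)| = 12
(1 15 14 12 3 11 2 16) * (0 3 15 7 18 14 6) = [3, 7, 16, 11, 4, 5, 0, 18, 8, 9, 10, 2, 15, 13, 12, 6, 1, 17, 14] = (0 3 11 2 16 1 7 18 14 12 15 6)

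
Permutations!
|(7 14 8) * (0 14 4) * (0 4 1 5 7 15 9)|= |(0 14 8 15 9)(1 5 7)|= 15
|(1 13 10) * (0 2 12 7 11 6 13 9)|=10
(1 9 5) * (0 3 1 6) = (0 3 1 9 5 6) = [3, 9, 2, 1, 4, 6, 0, 7, 8, 5]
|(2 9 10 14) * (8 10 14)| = 6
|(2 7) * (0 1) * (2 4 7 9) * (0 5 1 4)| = 6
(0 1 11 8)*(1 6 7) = (0 6 7 1 11 8) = [6, 11, 2, 3, 4, 5, 7, 1, 0, 9, 10, 8]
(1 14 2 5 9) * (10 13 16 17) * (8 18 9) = (1 14 2 5 8 18 9)(10 13 16 17) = [0, 14, 5, 3, 4, 8, 6, 7, 18, 1, 13, 11, 12, 16, 2, 15, 17, 10, 9]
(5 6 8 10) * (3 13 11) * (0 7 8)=(0 7 8 10 5 6)(3 13 11)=[7, 1, 2, 13, 4, 6, 0, 8, 10, 9, 5, 3, 12, 11]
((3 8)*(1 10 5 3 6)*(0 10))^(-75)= ((0 10 5 3 8 6 1))^(-75)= (0 5 8 1 10 3 6)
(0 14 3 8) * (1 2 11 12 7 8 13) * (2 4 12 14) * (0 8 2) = (1 4 12 7 2 11 14 3 13) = [0, 4, 11, 13, 12, 5, 6, 2, 8, 9, 10, 14, 7, 1, 3]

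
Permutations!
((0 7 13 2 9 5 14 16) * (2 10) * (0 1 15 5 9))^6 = ((0 7 13 10 2)(1 15 5 14 16))^6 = (0 7 13 10 2)(1 15 5 14 16)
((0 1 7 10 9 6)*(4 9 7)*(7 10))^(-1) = (10)(0 6 9 4 1)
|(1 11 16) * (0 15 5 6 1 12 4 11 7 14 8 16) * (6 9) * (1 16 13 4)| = 14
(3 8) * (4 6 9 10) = (3 8)(4 6 9 10) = [0, 1, 2, 8, 6, 5, 9, 7, 3, 10, 4]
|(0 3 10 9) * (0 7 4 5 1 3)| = 7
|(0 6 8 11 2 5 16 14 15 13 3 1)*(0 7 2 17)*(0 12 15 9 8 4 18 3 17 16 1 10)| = 60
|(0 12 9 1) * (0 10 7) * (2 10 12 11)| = |(0 11 2 10 7)(1 12 9)| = 15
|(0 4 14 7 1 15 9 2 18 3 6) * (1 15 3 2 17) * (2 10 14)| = 13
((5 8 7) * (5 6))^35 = (5 6 7 8)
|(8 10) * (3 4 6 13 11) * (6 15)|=6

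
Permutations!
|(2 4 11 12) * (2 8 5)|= |(2 4 11 12 8 5)|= 6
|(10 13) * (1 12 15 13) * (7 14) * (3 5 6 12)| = 8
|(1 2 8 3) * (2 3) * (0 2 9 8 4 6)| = 4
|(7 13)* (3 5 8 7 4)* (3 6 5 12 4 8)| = 15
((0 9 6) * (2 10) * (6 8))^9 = ((0 9 8 6)(2 10))^9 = (0 9 8 6)(2 10)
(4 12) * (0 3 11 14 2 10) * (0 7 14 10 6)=(0 3 11 10 7 14 2 6)(4 12)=[3, 1, 6, 11, 12, 5, 0, 14, 8, 9, 7, 10, 4, 13, 2]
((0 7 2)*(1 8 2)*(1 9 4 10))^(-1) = (0 2 8 1 10 4 9 7)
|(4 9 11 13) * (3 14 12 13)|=7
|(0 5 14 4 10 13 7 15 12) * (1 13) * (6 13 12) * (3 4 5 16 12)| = |(0 16 12)(1 3 4 10)(5 14)(6 13 7 15)| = 12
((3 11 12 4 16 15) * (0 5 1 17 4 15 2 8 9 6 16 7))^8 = (0 1 4)(2 6 8 16 9)(5 17 7)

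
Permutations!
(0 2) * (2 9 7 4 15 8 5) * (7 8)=(0 9 8 5 2)(4 15 7)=[9, 1, 0, 3, 15, 2, 6, 4, 5, 8, 10, 11, 12, 13, 14, 7]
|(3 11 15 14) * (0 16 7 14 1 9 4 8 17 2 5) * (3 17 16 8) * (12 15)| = |(0 8 16 7 14 17 2 5)(1 9 4 3 11 12 15)| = 56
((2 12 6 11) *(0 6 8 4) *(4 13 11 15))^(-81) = ((0 6 15 4)(2 12 8 13 11))^(-81) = (0 4 15 6)(2 11 13 8 12)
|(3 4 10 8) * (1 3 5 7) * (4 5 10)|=4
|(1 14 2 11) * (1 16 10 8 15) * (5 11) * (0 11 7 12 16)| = |(0 11)(1 14 2 5 7 12 16 10 8 15)| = 10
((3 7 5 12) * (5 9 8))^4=((3 7 9 8 5 12))^4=(3 5 9)(7 12 8)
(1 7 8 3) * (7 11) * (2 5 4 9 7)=[0, 11, 5, 1, 9, 4, 6, 8, 3, 7, 10, 2]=(1 11 2 5 4 9 7 8 3)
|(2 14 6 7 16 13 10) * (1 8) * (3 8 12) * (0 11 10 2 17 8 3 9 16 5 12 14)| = |(0 11 10 17 8 1 14 6 7 5 12 9 16 13 2)| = 15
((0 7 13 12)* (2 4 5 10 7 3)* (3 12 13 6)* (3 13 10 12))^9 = (0 4)(2 12)(3 5)(6 13 10 7)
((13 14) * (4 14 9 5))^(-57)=(4 9 14 5 13)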